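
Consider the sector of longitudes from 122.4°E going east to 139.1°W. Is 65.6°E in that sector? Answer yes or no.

Band width going east from +122.4° to -139.1°: ((-139.1 − 122.4) mod 360) = 98.5°.
Offset of +65.6° east of the west edge: ((65.6 − 122.4) mod 360) = 303.2°.
303.2° > 98.5° ⇒ outside.

No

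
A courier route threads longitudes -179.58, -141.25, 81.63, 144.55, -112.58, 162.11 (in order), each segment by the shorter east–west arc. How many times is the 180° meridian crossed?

3

Leg 1: -179.58° → -141.25°, shortest Δλ = 38.33° (east) — does not cross 180°.
Leg 2: -141.25° → +81.63°, shortest Δλ = -137.12° (west) — crosses 180°.
Leg 3: +81.63° → +144.55°, shortest Δλ = 62.92° (east) — does not cross 180°.
Leg 4: +144.55° → -112.58°, shortest Δλ = 102.87° (east) — crosses 180°.
Leg 5: -112.58° → +162.11°, shortest Δλ = -85.31° (west) — crosses 180°.
Total crossings: 3.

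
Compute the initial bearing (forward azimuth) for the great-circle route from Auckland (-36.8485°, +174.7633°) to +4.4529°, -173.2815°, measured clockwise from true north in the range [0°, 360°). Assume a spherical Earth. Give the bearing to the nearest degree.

18°

Δλ = -173.2815 − 174.7633 = -348.0448°; wrapped into (−180°, 180°]: 11.9552°.
θ = atan2( sin Δλ · cos φ₂ , cos φ₁ · sin φ₂ − sin φ₁ · cos φ₂ · cos Δλ )
  = atan2(0.20652, 0.64705) = 17.702° → normalised to [0°, 360°): 17.702°.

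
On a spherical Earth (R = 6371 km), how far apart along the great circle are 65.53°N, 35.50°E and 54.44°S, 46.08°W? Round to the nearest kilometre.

Δλ = -46.08 − 35.50 = -81.58°.
Δφ = -54.44 − 65.53 = -119.97°.
a = sin²(Δφ/2) + cos φ₁ · cos φ₂ · sin²(Δλ/2) = 0.852582.
c = 2·atan2(√a, √(1−a)) = 2.35345 rad → d = 6371·c ≈ 14993.83 km.

14994 km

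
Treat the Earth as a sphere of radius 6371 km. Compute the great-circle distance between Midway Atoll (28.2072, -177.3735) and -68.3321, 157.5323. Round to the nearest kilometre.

10932 km

Δλ = 157.5323 − -177.3735 = 334.9058°; wrapped into (−180°, 180°]: -25.0942°.
Δφ = -68.3321 − 28.2072 = -96.5393°.
a = sin²(Δφ/2) + cos φ₁ · cos φ₂ · sin²(Δλ/2) = 0.572298.
c = 2·atan2(√a, √(1−a)) = 1.71590 rad → d = 6371·c ≈ 10932.01 km.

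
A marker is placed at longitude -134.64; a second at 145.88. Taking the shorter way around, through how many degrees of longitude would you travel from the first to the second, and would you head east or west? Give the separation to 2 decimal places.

79.48° west

Raw difference: 145.88 − -134.64 = 280.52°.
Normalise into (−180°, 180°]: 280.52° − 360° = -79.48°.
Negative ⇒ the second point lies to the west; separation 79.48°.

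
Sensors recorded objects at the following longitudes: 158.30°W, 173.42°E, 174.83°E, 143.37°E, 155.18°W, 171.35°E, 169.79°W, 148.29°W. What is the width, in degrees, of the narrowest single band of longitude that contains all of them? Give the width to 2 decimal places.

Sort the longitudes: -169.79°, -158.30°, -155.18°, -148.29°, +143.37°, +171.35°, +173.42°, +174.83°.
Eastward gaps between consecutive values (wrapping around): 11.49°, 3.12°, 6.89°, 291.66°, 27.98°, 2.07°, 1.41°, 15.38°.
Largest gap = 291.66° ⇒ minimal covering band is its complement: 360° − 291.66° = 68.34°.
Band runs from +143.37° eastward to -148.29°, crossing the antimeridian.

68.34°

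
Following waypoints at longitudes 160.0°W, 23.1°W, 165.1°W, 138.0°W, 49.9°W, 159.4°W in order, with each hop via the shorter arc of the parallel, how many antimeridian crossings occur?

0

Leg 1: -160.0° → -23.1°, shortest Δλ = 136.9° (east) — does not cross 180°.
Leg 2: -23.1° → -165.1°, shortest Δλ = -142.0° (west) — does not cross 180°.
Leg 3: -165.1° → -138.0°, shortest Δλ = 27.1° (east) — does not cross 180°.
Leg 4: -138.0° → -49.9°, shortest Δλ = 88.1° (east) — does not cross 180°.
Leg 5: -49.9° → -159.4°, shortest Δλ = -109.5° (west) — does not cross 180°.
Total crossings: 0.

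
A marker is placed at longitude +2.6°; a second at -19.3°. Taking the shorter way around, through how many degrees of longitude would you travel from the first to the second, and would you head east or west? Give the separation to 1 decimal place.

Raw difference: -19.3 − 2.6 = -21.9°.
Normalise into (−180°, 180°]: -21.9° stays -21.9°.
Negative ⇒ the second point lies to the west; separation 21.9°.

21.9° west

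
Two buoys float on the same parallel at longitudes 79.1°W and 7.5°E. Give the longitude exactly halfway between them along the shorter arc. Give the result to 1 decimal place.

Signed shortest Δλ from -79.1° to +7.5° is +86.6°.
Midpoint longitude = -79.1° + (+86.6°)/2 = -79.1° + 43.3° = -35.8°.

35.8°W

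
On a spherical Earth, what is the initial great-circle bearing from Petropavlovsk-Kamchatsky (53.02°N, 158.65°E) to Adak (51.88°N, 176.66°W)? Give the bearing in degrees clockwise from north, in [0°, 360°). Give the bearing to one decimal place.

84.4°

Δλ = -176.66 − 158.65 = -335.31°; wrapped into (−180°, 180°]: 24.69°.
θ = atan2( sin Δλ · cos φ₂ , cos φ₁ · sin φ₂ − sin φ₁ · cos φ₂ · cos Δλ )
  = atan2(0.25786, 0.02519) = 84.421° → normalised to [0°, 360°): 84.421°.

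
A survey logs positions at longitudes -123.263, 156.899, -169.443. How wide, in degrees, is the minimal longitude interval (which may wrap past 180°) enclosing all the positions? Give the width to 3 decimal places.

Sort the longitudes: -169.443°, -123.263°, +156.899°.
Eastward gaps between consecutive values (wrapping around): 46.180°, 280.162°, 33.658°.
Largest gap = 280.162° ⇒ minimal covering band is its complement: 360° − 280.162° = 79.838°.
Band runs from +156.899° eastward to -123.263°, crossing the antimeridian.

79.838°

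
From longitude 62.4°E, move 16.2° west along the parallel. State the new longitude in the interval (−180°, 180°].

Start at +62.4°; shift −16.2° → +46.2°.
+46.2° already lies in (−180°, 180°].

46.2°E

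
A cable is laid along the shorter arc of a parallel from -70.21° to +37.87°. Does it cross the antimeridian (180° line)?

Signed shortest Δλ = ((37.87 − -70.21 + 180) mod 360) − 180 = 108.08°.
Going east by 108.08° from -70.21° reaches +37.87° without touching 180°.

No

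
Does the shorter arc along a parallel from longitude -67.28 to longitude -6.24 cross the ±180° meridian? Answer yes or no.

Signed shortest Δλ = ((-6.24 − -67.28 + 180) mod 360) − 180 = 61.04°.
Going east by 61.04° from -67.28° reaches -6.24° without touching 180°.

No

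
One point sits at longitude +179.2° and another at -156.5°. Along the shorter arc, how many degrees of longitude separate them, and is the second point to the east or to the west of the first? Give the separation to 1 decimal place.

24.3° east

Raw difference: -156.5 − 179.2 = -335.7°.
Normalise into (−180°, 180°]: -335.7° + 360° = 24.3°.
Positive ⇒ the second point lies to the east; separation 24.3°.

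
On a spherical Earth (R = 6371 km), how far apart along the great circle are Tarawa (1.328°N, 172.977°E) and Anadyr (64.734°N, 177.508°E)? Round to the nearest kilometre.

7060 km

Δλ = 177.508 − 172.977 = 4.531°.
Δφ = 64.734 − 1.328 = 63.406°.
a = sin²(Δφ/2) + cos φ₁ · cos φ₂ · sin²(Δλ/2) = 0.276834.
c = 2·atan2(√a, √(1−a)) = 1.10813 rad → d = 6371·c ≈ 7059.92 km.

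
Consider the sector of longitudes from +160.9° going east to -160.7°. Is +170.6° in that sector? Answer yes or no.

Band width going east from +160.9° to -160.7°: ((-160.7 − 160.9) mod 360) = 38.4°.
Offset of +170.6° east of the west edge: ((170.6 − 160.9) mod 360) = 9.7°.
9.7° ≤ 38.4° ⇒ inside.

Yes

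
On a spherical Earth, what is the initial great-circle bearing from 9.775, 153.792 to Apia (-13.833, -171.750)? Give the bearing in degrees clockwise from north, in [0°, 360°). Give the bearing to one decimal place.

Δλ = -171.750 − 153.792 = -325.542°; wrapped into (−180°, 180°]: 34.458°.
θ = atan2( sin Δλ · cos φ₂ , cos φ₁ · sin φ₂ − sin φ₁ · cos φ₂ · cos Δλ )
  = atan2(0.54939, -0.37155) = 124.070° → normalised to [0°, 360°): 124.070°.

124.1°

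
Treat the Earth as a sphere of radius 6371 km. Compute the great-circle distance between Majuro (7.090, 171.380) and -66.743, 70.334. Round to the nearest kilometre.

11216 km

Δλ = 70.334 − 171.380 = -101.046°.
Δφ = -66.743 − 7.090 = -73.833°.
a = sin²(Δφ/2) + cos φ₁ · cos φ₂ · sin²(Δλ/2) = 0.594237.
c = 2·atan2(√a, √(1−a)) = 1.76040 rad → d = 6371·c ≈ 11215.53 km.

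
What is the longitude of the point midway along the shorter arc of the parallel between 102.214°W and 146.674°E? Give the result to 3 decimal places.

157.770°W

Signed shortest Δλ from -102.214° to +146.674° is -111.112°.
Midpoint longitude = -102.214° + (-111.112°)/2 = -102.214° − 55.556° = -157.770°.
(The naïve average (-102.214 + +146.674)/2 = 22.23° is on the wrong side of the globe.)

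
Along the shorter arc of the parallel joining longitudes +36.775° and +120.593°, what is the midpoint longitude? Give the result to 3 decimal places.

+78.684°

Signed shortest Δλ from +36.775° to +120.593° is +83.818°.
Midpoint longitude = +36.775° + (+83.818°)/2 = +36.775° + 41.909° = +78.684°.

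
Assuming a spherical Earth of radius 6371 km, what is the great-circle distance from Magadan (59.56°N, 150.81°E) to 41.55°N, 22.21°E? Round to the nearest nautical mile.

Δλ = 22.21 − 150.81 = -128.60°.
Δφ = 41.55 − 59.56 = -18.01°.
a = sin²(Δφ/2) + cos φ₁ · cos φ₂ · sin²(Δλ/2) = 0.332349.
c = 2·atan2(√a, √(1−a)) = 1.22887 rad → d = 6371·c ≈ 7829.14 km ≈ 4227.40 nmi.

4227 nmi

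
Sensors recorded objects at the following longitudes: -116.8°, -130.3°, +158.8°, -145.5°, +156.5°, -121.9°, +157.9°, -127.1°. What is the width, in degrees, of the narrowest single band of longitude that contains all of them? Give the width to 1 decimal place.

86.7°

Sort the longitudes: -145.5°, -130.3°, -127.1°, -121.9°, -116.8°, +156.5°, +157.9°, +158.8°.
Eastward gaps between consecutive values (wrapping around): 15.2°, 3.2°, 5.2°, 5.1°, 273.3°, 1.4°, 0.9°, 55.7°.
Largest gap = 273.3° ⇒ minimal covering band is its complement: 360° − 273.3° = 86.7°.
Band runs from +156.5° eastward to -116.8°, crossing the antimeridian.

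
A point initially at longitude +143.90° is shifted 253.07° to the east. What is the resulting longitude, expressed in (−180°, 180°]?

+36.97°

Start at +143.90°; shift +253.07° → +396.97°.
+396.97° lies outside (−180°, 180°]; subtract 360° → +36.97°.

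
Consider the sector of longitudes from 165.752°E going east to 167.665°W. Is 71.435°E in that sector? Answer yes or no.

No

Band width going east from +165.752° to -167.665°: ((-167.665 − 165.752) mod 360) = 26.583°.
Offset of +71.435° east of the west edge: ((71.435 − 165.752) mod 360) = 265.683°.
265.683° > 26.583° ⇒ outside.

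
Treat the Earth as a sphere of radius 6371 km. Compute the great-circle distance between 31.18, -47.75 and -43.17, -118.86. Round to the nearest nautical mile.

5929 nmi

Δλ = -118.86 − -47.75 = -71.11°.
Δφ = -43.17 − 31.18 = -74.35°.
a = sin²(Δφ/2) + cos φ₁ · cos φ₂ · sin²(Δλ/2) = 0.576100.
c = 2·atan2(√a, √(1−a)) = 1.72359 rad → d = 6371·c ≈ 10980.99 km ≈ 5929.26 nmi.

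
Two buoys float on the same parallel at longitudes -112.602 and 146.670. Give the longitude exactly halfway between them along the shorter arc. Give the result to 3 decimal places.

-162.966°

Signed shortest Δλ from -112.602° to +146.670° is -100.728°.
Midpoint longitude = -112.602° + (-100.728°)/2 = -112.602° − 50.364° = -162.966°.
(The naïve average (-112.602 + +146.670)/2 = 17.034° is on the wrong side of the globe.)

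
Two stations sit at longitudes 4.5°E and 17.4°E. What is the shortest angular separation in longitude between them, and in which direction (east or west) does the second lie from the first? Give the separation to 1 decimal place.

12.9° east

Raw difference: 17.4 − 4.5 = 12.9°.
Normalise into (−180°, 180°]: 12.9° stays 12.9°.
Positive ⇒ the second point lies to the east; separation 12.9°.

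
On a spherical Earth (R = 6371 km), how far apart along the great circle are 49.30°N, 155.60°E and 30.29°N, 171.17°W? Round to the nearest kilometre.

3494 km

Δλ = -171.17 − 155.60 = -326.77°; wrapped into (−180°, 180°]: 33.23°.
Δφ = 30.29 − 49.30 = -19.01°.
a = sin²(Δφ/2) + cos φ₁ · cos φ₂ · sin²(Δλ/2) = 0.073307.
c = 2·atan2(√a, √(1−a)) = 0.54835 rad → d = 6371·c ≈ 3493.53 km.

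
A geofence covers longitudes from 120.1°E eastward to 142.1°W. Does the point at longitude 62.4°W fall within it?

No

Band width going east from +120.1° to -142.1°: ((-142.1 − 120.1) mod 360) = 97.8°.
Offset of -62.4° east of the west edge: ((-62.4 − 120.1) mod 360) = 177.5°.
177.5° > 97.8° ⇒ outside.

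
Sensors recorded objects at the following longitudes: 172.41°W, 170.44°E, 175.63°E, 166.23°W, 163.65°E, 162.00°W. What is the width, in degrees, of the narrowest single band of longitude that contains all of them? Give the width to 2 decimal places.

Sort the longitudes: -172.41°, -166.23°, -162.00°, +163.65°, +170.44°, +175.63°.
Eastward gaps between consecutive values (wrapping around): 6.18°, 4.23°, 325.65°, 6.79°, 5.19°, 11.96°.
Largest gap = 325.65° ⇒ minimal covering band is its complement: 360° − 325.65° = 34.35°.
Band runs from +163.65° eastward to -162.00°, crossing the antimeridian.

34.35°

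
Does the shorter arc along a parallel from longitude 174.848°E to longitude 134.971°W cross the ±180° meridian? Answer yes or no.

Naïve |-134.971 − 174.848| = 309.819° > 180°, so the shorter arc goes the other way round — across 180°.
Signed shortest Δλ = ((-134.971 − 174.848 + 180) mod 360) − 180 = 50.181°.
Going east by 50.181° from +174.848° passes through 180° before reaching -134.971°.

Yes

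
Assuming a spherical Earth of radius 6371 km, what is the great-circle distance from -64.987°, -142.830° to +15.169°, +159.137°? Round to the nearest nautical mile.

5476 nmi

Δλ = 159.137 − -142.830 = 301.967°; wrapped into (−180°, 180°]: -58.033°.
Δφ = 15.169 − -64.987 = 80.156°.
a = sin²(Δφ/2) + cos φ₁ · cos φ₂ · sin²(Δλ/2) = 0.510535.
c = 2·atan2(√a, √(1−a)) = 1.59187 rad → d = 6371·c ≈ 10141.79 km ≈ 5476.13 nmi.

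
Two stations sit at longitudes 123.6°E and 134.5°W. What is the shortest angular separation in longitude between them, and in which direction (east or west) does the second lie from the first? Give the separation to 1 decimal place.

101.9° east

Raw difference: -134.5 − 123.6 = -258.1°.
Normalise into (−180°, 180°]: -258.1° + 360° = 101.9°.
Positive ⇒ the second point lies to the east; separation 101.9°.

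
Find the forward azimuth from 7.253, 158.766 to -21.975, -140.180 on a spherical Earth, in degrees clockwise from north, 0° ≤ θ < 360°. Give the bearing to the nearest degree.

Δλ = -140.180 − 158.766 = -298.946°; wrapped into (−180°, 180°]: 61.054°.
θ = atan2( sin Δλ · cos φ₂ , cos φ₁ · sin φ₂ − sin φ₁ · cos φ₂ · cos Δλ )
  = atan2(0.81150, -0.42787) = 117.801° → normalised to [0°, 360°): 117.801°.

118°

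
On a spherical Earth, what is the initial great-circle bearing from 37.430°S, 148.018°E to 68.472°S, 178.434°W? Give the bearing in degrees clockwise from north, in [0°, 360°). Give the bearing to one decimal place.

Δλ = -178.434 − 148.018 = -326.452°; wrapped into (−180°, 180°]: 33.548°.
θ = atan2( sin Δλ · cos φ₂ , cos φ₁ · sin φ₂ − sin φ₁ · cos φ₂ · cos Δλ )
  = atan2(0.20279, -0.55282) = 159.855° → normalised to [0°, 360°): 159.855°.

159.9°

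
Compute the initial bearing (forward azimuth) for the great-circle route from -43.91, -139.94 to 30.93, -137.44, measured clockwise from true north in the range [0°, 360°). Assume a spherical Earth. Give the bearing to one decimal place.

2.2°

Δλ = -137.44 − -139.94 = 2.50°.
θ = atan2( sin Δλ · cos φ₂ , cos φ₁ · sin φ₂ − sin φ₁ · cos φ₂ · cos Δλ )
  = atan2(0.03742, 0.96463) = 2.221° → normalised to [0°, 360°): 2.221°.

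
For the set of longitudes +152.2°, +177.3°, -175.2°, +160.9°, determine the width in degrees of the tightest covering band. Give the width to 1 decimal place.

32.6°

Sort the longitudes: -175.2°, +152.2°, +160.9°, +177.3°.
Eastward gaps between consecutive values (wrapping around): 327.4°, 8.7°, 16.4°, 7.5°.
Largest gap = 327.4° ⇒ minimal covering band is its complement: 360° − 327.4° = 32.6°.
Band runs from +152.2° eastward to -175.2°, crossing the antimeridian.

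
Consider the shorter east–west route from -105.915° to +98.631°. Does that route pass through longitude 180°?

Naïve |98.631 − -105.915| = 204.546° > 180°, so the shorter arc goes the other way round — across 180°.
Signed shortest Δλ = ((98.631 − -105.915 + 180) mod 360) − 180 = -155.454°.
Going west by 155.454° from -105.915° passes through 180° before reaching +98.631°.

Yes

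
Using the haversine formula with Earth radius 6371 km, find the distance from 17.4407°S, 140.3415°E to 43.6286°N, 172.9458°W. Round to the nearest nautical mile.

Δλ = -172.9458 − 140.3415 = -313.2873°; wrapped into (−180°, 180°]: 46.7127°.
Δφ = 43.6286 − -17.4407 = 61.0693°.
a = sin²(Δφ/2) + cos φ₁ · cos φ₂ · sin²(Δλ/2) = 0.366659.
c = 2·atan2(√a, √(1−a)) = 1.30085 rad → d = 6371·c ≈ 8287.70 km ≈ 4475.00 nmi.

4475 nmi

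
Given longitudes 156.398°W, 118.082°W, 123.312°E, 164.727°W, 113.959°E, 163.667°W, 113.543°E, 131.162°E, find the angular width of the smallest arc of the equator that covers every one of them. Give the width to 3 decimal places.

Sort the longitudes: -164.727°, -163.667°, -156.398°, -118.082°, +113.543°, +113.959°, +123.312°, +131.162°.
Eastward gaps between consecutive values (wrapping around): 1.060°, 7.269°, 38.316°, 231.625°, 0.416°, 9.353°, 7.850°, 64.111°.
Largest gap = 231.625° ⇒ minimal covering band is its complement: 360° − 231.625° = 128.375°.
Band runs from +113.543° eastward to -118.082°, crossing the antimeridian.

128.375°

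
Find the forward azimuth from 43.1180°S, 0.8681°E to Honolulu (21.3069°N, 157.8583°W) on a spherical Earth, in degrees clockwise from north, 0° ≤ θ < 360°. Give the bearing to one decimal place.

Δλ = -157.8583 − 0.8681 = -158.7264°.
θ = atan2( sin Δλ · cos φ₂ , cos φ₁ · sin φ₂ − sin φ₁ · cos φ₂ · cos Δλ )
  = atan2(-0.33802, -0.32816) = -134.152° → normalised to [0°, 360°): 225.848°.

225.8°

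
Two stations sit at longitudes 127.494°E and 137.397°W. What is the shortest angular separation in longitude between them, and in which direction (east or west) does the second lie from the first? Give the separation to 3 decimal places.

Raw difference: -137.397 − 127.494 = -264.891°.
Normalise into (−180°, 180°]: -264.891° + 360° = 95.109°.
Positive ⇒ the second point lies to the east; separation 95.109°.

95.109° east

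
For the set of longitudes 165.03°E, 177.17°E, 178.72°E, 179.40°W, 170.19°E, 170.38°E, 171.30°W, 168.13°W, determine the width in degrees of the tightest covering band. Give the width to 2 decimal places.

26.84°

Sort the longitudes: -179.40°, -171.30°, -168.13°, +165.03°, +170.19°, +170.38°, +177.17°, +178.72°.
Eastward gaps between consecutive values (wrapping around): 8.10°, 3.17°, 333.16°, 5.16°, 0.19°, 6.79°, 1.55°, 1.88°.
Largest gap = 333.16° ⇒ minimal covering band is its complement: 360° − 333.16° = 26.84°.
Band runs from +165.03° eastward to -168.13°, crossing the antimeridian.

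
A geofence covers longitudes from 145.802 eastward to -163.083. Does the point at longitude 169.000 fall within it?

Band width going east from +145.802° to -163.083°: ((-163.083 − 145.802) mod 360) = 51.115°.
Offset of +169.000° east of the west edge: ((169.000 − 145.802) mod 360) = 23.198°.
23.198° ≤ 51.115° ⇒ inside.

Yes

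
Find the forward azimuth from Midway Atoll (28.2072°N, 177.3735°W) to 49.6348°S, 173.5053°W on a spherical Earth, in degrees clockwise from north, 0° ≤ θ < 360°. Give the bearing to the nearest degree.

177°

Δλ = -173.5053 − -177.3735 = 3.8682°.
θ = atan2( sin Δλ · cos φ₂ , cos φ₁ · sin φ₂ − sin φ₁ · cos φ₂ · cos Δλ )
  = atan2(0.04369, -0.97687) = 177.439° → normalised to [0°, 360°): 177.439°.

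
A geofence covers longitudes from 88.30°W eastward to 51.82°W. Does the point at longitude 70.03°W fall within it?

Band width going east from -88.30° to -51.82°: ((-51.82 − -88.30) mod 360) = 36.48°.
Offset of -70.03° east of the west edge: ((-70.03 − -88.30) mod 360) = 18.27°.
18.27° ≤ 36.48° ⇒ inside.

Yes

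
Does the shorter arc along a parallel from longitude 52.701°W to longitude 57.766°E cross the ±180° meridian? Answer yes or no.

No

Signed shortest Δλ = ((57.766 − -52.701 + 180) mod 360) − 180 = 110.467°.
Going east by 110.467° from -52.701° reaches +57.766° without touching 180°.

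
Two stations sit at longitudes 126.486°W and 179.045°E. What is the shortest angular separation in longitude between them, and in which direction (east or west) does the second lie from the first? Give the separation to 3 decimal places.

54.469° west

Raw difference: 179.045 − -126.486 = 305.531°.
Normalise into (−180°, 180°]: 305.531° − 360° = -54.469°.
Negative ⇒ the second point lies to the west; separation 54.469°.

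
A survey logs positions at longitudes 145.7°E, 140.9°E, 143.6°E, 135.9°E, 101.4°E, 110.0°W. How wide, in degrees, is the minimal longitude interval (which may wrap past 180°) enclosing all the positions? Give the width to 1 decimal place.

148.6°

Sort the longitudes: -110.0°, +101.4°, +135.9°, +140.9°, +143.6°, +145.7°.
Eastward gaps between consecutive values (wrapping around): 211.4°, 34.5°, 5.0°, 2.7°, 2.1°, 104.3°.
Largest gap = 211.4° ⇒ minimal covering band is its complement: 360° − 211.4° = 148.6°.
Band runs from +101.4° eastward to -110.0°, crossing the antimeridian.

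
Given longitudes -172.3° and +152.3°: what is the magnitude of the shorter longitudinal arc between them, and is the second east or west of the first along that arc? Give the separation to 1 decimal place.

Raw difference: 152.3 − -172.3 = 324.6°.
Normalise into (−180°, 180°]: 324.6° − 360° = -35.4°.
Negative ⇒ the second point lies to the west; separation 35.4°.

35.4° west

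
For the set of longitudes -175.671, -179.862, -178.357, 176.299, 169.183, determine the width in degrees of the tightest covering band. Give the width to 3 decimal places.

Sort the longitudes: -179.862°, -178.357°, -175.671°, +169.183°, +176.299°.
Eastward gaps between consecutive values (wrapping around): 1.505°, 2.686°, 344.854°, 7.116°, 3.839°.
Largest gap = 344.854° ⇒ minimal covering band is its complement: 360° − 344.854° = 15.146°.
Band runs from +169.183° eastward to -175.671°, crossing the antimeridian.

15.146°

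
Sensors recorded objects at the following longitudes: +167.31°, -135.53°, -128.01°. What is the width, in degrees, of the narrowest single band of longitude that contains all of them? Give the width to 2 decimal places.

Sort the longitudes: -135.53°, -128.01°, +167.31°.
Eastward gaps between consecutive values (wrapping around): 7.52°, 295.32°, 57.16°.
Largest gap = 295.32° ⇒ minimal covering band is its complement: 360° − 295.32° = 64.68°.
Band runs from +167.31° eastward to -128.01°, crossing the antimeridian.

64.68°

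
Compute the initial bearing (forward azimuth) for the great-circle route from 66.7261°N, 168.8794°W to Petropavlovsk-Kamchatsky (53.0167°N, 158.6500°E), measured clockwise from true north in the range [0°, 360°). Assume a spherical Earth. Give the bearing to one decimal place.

245.0°

Δλ = 158.6500 − -168.8794 = 327.5294°; wrapped into (−180°, 180°]: -32.4706°.
θ = atan2( sin Δλ · cos φ₂ , cos φ₁ · sin φ₂ − sin φ₁ · cos φ₂ · cos Δλ )
  = atan2(-0.32297, -0.15060) = -115.000° → normalised to [0°, 360°): 245.000°.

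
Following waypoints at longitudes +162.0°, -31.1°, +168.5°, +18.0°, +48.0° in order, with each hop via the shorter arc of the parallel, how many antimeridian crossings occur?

Leg 1: +162.0° → -31.1°, shortest Δλ = 166.9° (east) — crosses 180°.
Leg 2: -31.1° → +168.5°, shortest Δλ = -160.4° (west) — crosses 180°.
Leg 3: +168.5° → +18.0°, shortest Δλ = -150.5° (west) — does not cross 180°.
Leg 4: +18.0° → +48.0°, shortest Δλ = 30.0° (east) — does not cross 180°.
Total crossings: 2.

2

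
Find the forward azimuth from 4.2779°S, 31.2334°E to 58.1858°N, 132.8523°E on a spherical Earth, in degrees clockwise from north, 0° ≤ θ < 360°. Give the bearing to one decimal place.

Δλ = 132.8523 − 31.2334 = 101.6189°.
θ = atan2( sin Δλ · cos φ₂ , cos φ₁ · sin φ₂ − sin φ₁ · cos φ₂ · cos Δλ )
  = atan2(0.51636, 0.83947) = 31.596° → normalised to [0°, 360°): 31.596°.

31.6°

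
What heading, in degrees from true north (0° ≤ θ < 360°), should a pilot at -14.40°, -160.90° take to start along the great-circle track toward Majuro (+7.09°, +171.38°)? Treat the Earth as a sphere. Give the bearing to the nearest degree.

Δλ = 171.38 − -160.90 = 332.28°; wrapped into (−180°, 180°]: -27.72°.
θ = atan2( sin Δλ · cos φ₂ , cos φ₁ · sin φ₂ − sin φ₁ · cos φ₂ · cos Δλ )
  = atan2(-0.46159, 0.33802) = -53.786° → normalised to [0°, 360°): 306.214°.

306°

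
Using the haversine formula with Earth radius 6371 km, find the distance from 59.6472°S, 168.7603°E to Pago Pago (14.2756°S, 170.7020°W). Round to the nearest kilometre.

5318 km

Δλ = -170.7020 − 168.7603 = -339.4623°; wrapped into (−180°, 180°]: 20.5377°.
Δφ = -14.2756 − -59.6472 = 45.3716°.
a = sin²(Δφ/2) + cos φ₁ · cos φ₂ · sin²(Δλ/2) = 0.164310.
c = 2·atan2(√a, √(1−a)) = 0.83473 rad → d = 6371·c ≈ 5318.05 km.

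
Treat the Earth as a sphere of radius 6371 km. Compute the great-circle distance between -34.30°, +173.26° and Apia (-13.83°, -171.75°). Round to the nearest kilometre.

Δλ = -171.75 − 173.26 = -345.01°; wrapped into (−180°, 180°]: 14.99°.
Δφ = -13.83 − -34.30 = 20.47°.
a = sin²(Δφ/2) + cos φ₁ · cos φ₂ · sin²(Δλ/2) = 0.045220.
c = 2·atan2(√a, √(1−a)) = 0.42857 rad → d = 6371·c ≈ 2730.45 km.

2730 km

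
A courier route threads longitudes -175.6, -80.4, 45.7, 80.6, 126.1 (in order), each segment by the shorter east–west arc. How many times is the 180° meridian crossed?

Leg 1: -175.6° → -80.4°, shortest Δλ = 95.2° (east) — does not cross 180°.
Leg 2: -80.4° → +45.7°, shortest Δλ = 126.1° (east) — does not cross 180°.
Leg 3: +45.7° → +80.6°, shortest Δλ = 34.9° (east) — does not cross 180°.
Leg 4: +80.6° → +126.1°, shortest Δλ = 45.5° (east) — does not cross 180°.
Total crossings: 0.

0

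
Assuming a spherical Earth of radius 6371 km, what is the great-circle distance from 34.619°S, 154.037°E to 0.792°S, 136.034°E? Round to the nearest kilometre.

Δλ = 136.034 − 154.037 = -18.003°.
Δφ = -0.792 − -34.619 = 33.827°.
a = sin²(Δφ/2) + cos φ₁ · cos φ₂ · sin²(Δλ/2) = 0.104783.
c = 2·atan2(√a, √(1−a)) = 0.65928 rad → d = 6371·c ≈ 4200.26 km.

4200 km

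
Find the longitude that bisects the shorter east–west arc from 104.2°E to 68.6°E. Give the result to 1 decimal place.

86.4°E

Signed shortest Δλ from +104.2° to +68.6° is -35.6°.
Midpoint longitude = +104.2° + (-35.6°)/2 = +104.2° − 17.8° = +86.4°.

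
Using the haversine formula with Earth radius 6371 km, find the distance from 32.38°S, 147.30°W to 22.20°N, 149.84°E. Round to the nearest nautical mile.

Δλ = 149.84 − -147.30 = 297.14°; wrapped into (−180°, 180°]: -62.86°.
Δφ = 22.20 − -32.38 = 54.58°.
a = sin²(Δφ/2) + cos φ₁ · cos φ₂ · sin²(Δλ/2) = 0.422832.
c = 2·atan2(√a, √(1−a)) = 1.41584 rad → d = 6371·c ≈ 9020.32 km ≈ 4870.59 nmi.

4871 nmi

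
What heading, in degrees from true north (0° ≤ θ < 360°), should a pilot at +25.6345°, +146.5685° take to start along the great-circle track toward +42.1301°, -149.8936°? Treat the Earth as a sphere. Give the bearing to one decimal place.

55.2°

Δλ = -149.8936 − 146.5685 = -296.4621°; wrapped into (−180°, 180°]: 63.5379°.
θ = atan2( sin Δλ · cos φ₂ , cos φ₁ · sin φ₂ − sin φ₁ · cos φ₂ · cos Δλ )
  = atan2(0.66392, 0.46182) = 55.178° → normalised to [0°, 360°): 55.178°.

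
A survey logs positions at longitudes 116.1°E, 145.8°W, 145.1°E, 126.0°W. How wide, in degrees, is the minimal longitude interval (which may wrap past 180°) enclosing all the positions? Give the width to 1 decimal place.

117.9°

Sort the longitudes: -145.8°, -126.0°, +116.1°, +145.1°.
Eastward gaps between consecutive values (wrapping around): 19.8°, 242.1°, 29.0°, 69.1°.
Largest gap = 242.1° ⇒ minimal covering band is its complement: 360° − 242.1° = 117.9°.
Band runs from +116.1° eastward to -126.0°, crossing the antimeridian.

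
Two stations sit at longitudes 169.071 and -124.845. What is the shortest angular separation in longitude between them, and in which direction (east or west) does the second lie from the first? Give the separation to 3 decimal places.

66.084° east

Raw difference: -124.845 − 169.071 = -293.916°.
Normalise into (−180°, 180°]: -293.916° + 360° = 66.084°.
Positive ⇒ the second point lies to the east; separation 66.084°.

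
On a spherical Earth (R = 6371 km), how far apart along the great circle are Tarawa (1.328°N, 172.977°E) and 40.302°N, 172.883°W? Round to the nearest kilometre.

Δλ = -172.883 − 172.977 = -345.860°; wrapped into (−180°, 180°]: 14.140°.
Δφ = 40.302 − 1.328 = 38.974°.
a = sin²(Δφ/2) + cos φ₁ · cos φ₂ · sin²(Δλ/2) = 0.122835.
c = 2·atan2(√a, √(1−a)) = 0.71616 rad → d = 6371·c ≈ 4562.67 km.

4563 km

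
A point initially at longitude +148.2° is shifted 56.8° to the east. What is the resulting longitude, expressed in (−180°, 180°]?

Start at +148.2°; shift +56.8° → +205.0°.
+205.0° lies outside (−180°, 180°]; subtract 360° → -155.0°.

-155.0°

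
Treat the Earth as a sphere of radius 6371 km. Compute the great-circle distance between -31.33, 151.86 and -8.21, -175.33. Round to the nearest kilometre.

Δλ = -175.33 − 151.86 = -327.19°; wrapped into (−180°, 180°]: 32.81°.
Δφ = -8.21 − -31.33 = 23.12°.
a = sin²(Δφ/2) + cos φ₁ · cos φ₂ · sin²(Δλ/2) = 0.107593.
c = 2·atan2(√a, √(1−a)) = 0.66840 rad → d = 6371·c ≈ 4258.37 km.

4258 km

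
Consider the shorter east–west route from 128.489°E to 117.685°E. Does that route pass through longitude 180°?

Signed shortest Δλ = ((117.685 − 128.489 + 180) mod 360) − 180 = -10.804°.
Going west by 10.804° from +128.489° reaches +117.685° without touching 180°.

No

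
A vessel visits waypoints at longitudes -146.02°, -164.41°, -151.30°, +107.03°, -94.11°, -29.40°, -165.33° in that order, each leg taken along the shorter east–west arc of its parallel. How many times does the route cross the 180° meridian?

Leg 1: -146.02° → -164.41°, shortest Δλ = -18.39° (west) — does not cross 180°.
Leg 2: -164.41° → -151.30°, shortest Δλ = 13.11° (east) — does not cross 180°.
Leg 3: -151.30° → +107.03°, shortest Δλ = -101.67° (west) — crosses 180°.
Leg 4: +107.03° → -94.11°, shortest Δλ = 158.86° (east) — crosses 180°.
Leg 5: -94.11° → -29.40°, shortest Δλ = 64.71° (east) — does not cross 180°.
Leg 6: -29.40° → -165.33°, shortest Δλ = -135.93° (west) — does not cross 180°.
Total crossings: 2.

2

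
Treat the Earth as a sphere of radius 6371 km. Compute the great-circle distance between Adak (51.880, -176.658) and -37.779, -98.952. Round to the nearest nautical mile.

Δλ = -98.952 − -176.658 = 77.706°.
Δφ = -37.779 − 51.880 = -89.659°.
a = sin²(Δφ/2) + cos φ₁ · cos φ₂ · sin²(Δλ/2) = 0.689034.
c = 2·atan2(√a, √(1−a)) = 1.95851 rad → d = 6371·c ≈ 12477.64 km ≈ 6737.39 nmi.

6737 nmi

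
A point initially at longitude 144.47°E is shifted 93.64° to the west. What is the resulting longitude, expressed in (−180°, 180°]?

50.83°E

Start at +144.47°; shift −93.64° → +50.83°.
+50.83° already lies in (−180°, 180°].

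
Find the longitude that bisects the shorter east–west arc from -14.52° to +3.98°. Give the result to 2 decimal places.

-5.27°

Signed shortest Δλ from -14.52° to +3.98° is +18.50°.
Midpoint longitude = -14.52° + (+18.50°)/2 = -14.52° + 9.25° = -5.27°.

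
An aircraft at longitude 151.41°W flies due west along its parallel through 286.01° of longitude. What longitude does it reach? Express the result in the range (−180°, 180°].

Start at -151.41°; shift −286.01° → -437.42°.
-437.42° lies outside (−180°, 180°]; add 360° → -77.42°.

77.42°W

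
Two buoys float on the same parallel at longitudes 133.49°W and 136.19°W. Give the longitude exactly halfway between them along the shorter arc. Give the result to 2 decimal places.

Signed shortest Δλ from -133.49° to -136.19° is -2.70°.
Midpoint longitude = -133.49° + (-2.70°)/2 = -133.49° − 1.35° = -134.84°.

134.84°W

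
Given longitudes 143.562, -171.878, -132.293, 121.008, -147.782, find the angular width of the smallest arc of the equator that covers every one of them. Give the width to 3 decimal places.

Sort the longitudes: -171.878°, -147.782°, -132.293°, +121.008°, +143.562°.
Eastward gaps between consecutive values (wrapping around): 24.096°, 15.489°, 253.301°, 22.554°, 44.560°.
Largest gap = 253.301° ⇒ minimal covering band is its complement: 360° − 253.301° = 106.699°.
Band runs from +121.008° eastward to -132.293°, crossing the antimeridian.

106.699°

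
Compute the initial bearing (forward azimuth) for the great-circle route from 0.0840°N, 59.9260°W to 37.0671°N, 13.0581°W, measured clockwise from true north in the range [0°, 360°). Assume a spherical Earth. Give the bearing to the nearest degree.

44°

Δλ = -13.0581 − -59.9260 = 46.8679°.
θ = atan2( sin Δλ · cos φ₂ , cos φ₁ · sin φ₂ − sin φ₁ · cos φ₂ · cos Δλ )
  = atan2(0.58231, 0.60195) = 44.050° → normalised to [0°, 360°): 44.050°.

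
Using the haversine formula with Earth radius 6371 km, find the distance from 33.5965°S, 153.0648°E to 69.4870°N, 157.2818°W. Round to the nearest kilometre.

Δλ = -157.2818 − 153.0648 = -310.3466°; wrapped into (−180°, 180°]: 49.6534°.
Δφ = 69.4870 − -33.5965 = 103.0835°.
a = sin²(Δφ/2) + cos φ₁ · cos φ₂ · sin²(Δλ/2) = 0.664643.
c = 2·atan2(√a, √(1−a)) = 1.90634 rad → d = 6371·c ≈ 12145.32 km.

12145 km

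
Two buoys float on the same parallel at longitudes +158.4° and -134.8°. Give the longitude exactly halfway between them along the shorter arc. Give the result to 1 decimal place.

Signed shortest Δλ from +158.4° to -134.8° is +66.8°.
Midpoint longitude = +158.4° + (+66.8°)/2 = +158.4° + 33.4° = +191.8°.
Normalise into (−180°, 180°]: -168.2°.
(The naïve average (+158.4 + -134.8)/2 = 11.8° is on the wrong side of the globe.)

-168.2°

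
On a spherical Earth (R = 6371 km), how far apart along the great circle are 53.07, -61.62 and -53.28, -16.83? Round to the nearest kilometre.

12531 km

Δλ = -16.83 − -61.62 = 44.79°.
Δφ = -53.28 − 53.07 = -106.35°.
a = sin²(Δφ/2) + cos φ₁ · cos φ₂ · sin²(Δλ/2) = 0.692898.
c = 2·atan2(√a, √(1−a)) = 1.96687 rad → d = 6371·c ≈ 12530.90 km.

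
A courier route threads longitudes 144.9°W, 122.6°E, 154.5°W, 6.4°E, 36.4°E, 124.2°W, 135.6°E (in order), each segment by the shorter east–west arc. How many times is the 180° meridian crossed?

3

Leg 1: -144.9° → +122.6°, shortest Δλ = -92.5° (west) — crosses 180°.
Leg 2: +122.6° → -154.5°, shortest Δλ = 82.9° (east) — crosses 180°.
Leg 3: -154.5° → +6.4°, shortest Δλ = 160.9° (east) — does not cross 180°.
Leg 4: +6.4° → +36.4°, shortest Δλ = 30.0° (east) — does not cross 180°.
Leg 5: +36.4° → -124.2°, shortest Δλ = -160.6° (west) — does not cross 180°.
Leg 6: -124.2° → +135.6°, shortest Δλ = -100.2° (west) — crosses 180°.
Total crossings: 3.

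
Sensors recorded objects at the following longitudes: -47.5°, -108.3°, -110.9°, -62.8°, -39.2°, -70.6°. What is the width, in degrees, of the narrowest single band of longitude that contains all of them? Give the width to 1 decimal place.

Sort the longitudes: -110.9°, -108.3°, -70.6°, -62.8°, -47.5°, -39.2°.
Eastward gaps between consecutive values (wrapping around): 2.6°, 37.7°, 7.8°, 15.3°, 8.3°, 288.3°.
Largest gap = 288.3° ⇒ minimal covering band is its complement: 360° − 288.3° = 71.7°.
Band runs from -110.9° eastward to -39.2°.

71.7°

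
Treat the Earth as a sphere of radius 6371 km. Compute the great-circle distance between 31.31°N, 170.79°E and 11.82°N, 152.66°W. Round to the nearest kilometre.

Δλ = -152.66 − 170.79 = -323.45°; wrapped into (−180°, 180°]: 36.55°.
Δφ = 11.82 − 31.31 = -19.49°.
a = sin²(Δφ/2) + cos φ₁ · cos φ₂ · sin²(Δλ/2) = 0.110880.
c = 2·atan2(√a, √(1−a)) = 0.67894 rad → d = 6371·c ≈ 4325.51 km.

4326 km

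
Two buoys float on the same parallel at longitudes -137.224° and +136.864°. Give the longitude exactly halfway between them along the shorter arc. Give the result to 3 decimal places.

Signed shortest Δλ from -137.224° to +136.864° is -85.912°.
Midpoint longitude = -137.224° + (-85.912°)/2 = -137.224° − 42.956° = -180.180°.
Normalise into (−180°, 180°]: +179.820°.
(The naïve average (-137.224 + +136.864)/2 = -0.18° is on the wrong side of the globe.)

+179.820°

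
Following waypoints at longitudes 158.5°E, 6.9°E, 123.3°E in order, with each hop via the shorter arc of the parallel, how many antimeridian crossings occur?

Leg 1: +158.5° → +6.9°, shortest Δλ = -151.6° (west) — does not cross 180°.
Leg 2: +6.9° → +123.3°, shortest Δλ = 116.4° (east) — does not cross 180°.
Total crossings: 0.

0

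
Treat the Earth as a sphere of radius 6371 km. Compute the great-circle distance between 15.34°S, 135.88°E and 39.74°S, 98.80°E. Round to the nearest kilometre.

4500 km

Δλ = 98.80 − 135.88 = -37.08°.
Δφ = -39.74 − -15.34 = -24.40°.
a = sin²(Δφ/2) + cos φ₁ · cos φ₂ · sin²(Δλ/2) = 0.119632.
c = 2·atan2(√a, √(1−a)) = 0.70635 rad → d = 6371·c ≈ 4500.15 km.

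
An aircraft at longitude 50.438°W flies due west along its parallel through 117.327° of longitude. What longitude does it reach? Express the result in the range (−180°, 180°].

167.765°W

Start at -50.438°; shift −117.327° → -167.765°.
-167.765° already lies in (−180°, 180°].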